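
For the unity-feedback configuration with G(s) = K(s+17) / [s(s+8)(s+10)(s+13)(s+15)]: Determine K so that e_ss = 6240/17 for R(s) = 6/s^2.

G(s) has one factor of s in the denominator, so the system is type 1.
K_v = lim_{s→0} s·G(s) = K·17 / (8·10·13·15) = (17/15600)·K.
e_ss = 6/K_v = 6240/17 ⇒ K_v = 17/1040 ⇒ K = (17/1040)/(17/15600) = 15.

15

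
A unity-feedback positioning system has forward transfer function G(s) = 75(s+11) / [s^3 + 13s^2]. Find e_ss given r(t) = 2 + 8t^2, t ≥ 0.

The denominator has no term below 13s^2 — 2 poles at s=0, type 2. Treating each term separately:
  • 2: tracked with zero error.
  • 8t^2: e_ss = 16/K_a with K_a=825/13 → 208/825.
Total e_ss = 208/825.

208/825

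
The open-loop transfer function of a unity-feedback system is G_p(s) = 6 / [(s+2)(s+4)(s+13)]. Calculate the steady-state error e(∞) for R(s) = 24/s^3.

G_p(s) has no factors of s in the denominator, so the system is type 0.
K_a = lim_{s→0} s^2·G_p(s) = 0; the steady-state error to this parabolic input grows without bound.

infinity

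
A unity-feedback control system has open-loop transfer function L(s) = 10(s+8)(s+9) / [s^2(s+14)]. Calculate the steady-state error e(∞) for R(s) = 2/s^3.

Two free integrators in L(s): this is a type 2 system.
K_a = lim_{s→0} s^2·L(s) = 10·8·9 / (14) = 360/7.
r(t) = t^2 gives R(s) = 2/s^3.
e_ss = 2/K_a = 2/(360/7) = 7/180.

7/180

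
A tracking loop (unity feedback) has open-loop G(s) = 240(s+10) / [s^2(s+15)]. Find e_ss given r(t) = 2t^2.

0.025

The open loop has two poles at the origin → type 2 system.
K_a = lim_{s→0} s^2·G(s) = 240·10 / (15) = 160.
r(t) = 2t^2 gives R(s) = 4/s^3.
e_ss = 4/K_a = 4/160 = 0.025.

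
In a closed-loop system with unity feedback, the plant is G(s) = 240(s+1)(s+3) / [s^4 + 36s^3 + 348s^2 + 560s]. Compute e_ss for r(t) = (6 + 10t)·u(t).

Factoring s from the denominator leaves a polynomial with constant term 560, so the system is type 1. By superposition:
  • 6: tracked with zero error.
  • 10t: e_ss = 10/K_v with K_v=9/7 → 70/9.
Total e_ss = 70/9.

70/9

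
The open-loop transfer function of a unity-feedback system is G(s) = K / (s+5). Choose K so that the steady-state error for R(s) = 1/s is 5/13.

8

System type = 0 (no poles at s=0).
K_p = lim_{s→0} G(s) = K / (5) = 0.2·K.
e_ss = 1/(1 + K_p) = 5/13 ⇒ 1 + 0.2·K = 2.6 ⇒ K = 8.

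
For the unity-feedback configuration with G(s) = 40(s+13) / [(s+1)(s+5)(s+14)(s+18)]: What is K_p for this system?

26/63

No free integrators in G(s): this is a type 0 system.
K_p = lim_{s→0} G(s) = 40·13 / (1·5·14·18) = 26/63.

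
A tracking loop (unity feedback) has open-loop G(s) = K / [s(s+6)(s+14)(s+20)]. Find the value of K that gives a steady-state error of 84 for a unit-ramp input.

20

System type = 1 (one pole at s=0).
K_v = lim_{s→0} s·G(s) = K / (6·14·20) = (1/1680)·K.
e_ss = 1/K_v = 84 ⇒ K_v = 1/84 ⇒ K = (1/84)/(1/1680) = 20.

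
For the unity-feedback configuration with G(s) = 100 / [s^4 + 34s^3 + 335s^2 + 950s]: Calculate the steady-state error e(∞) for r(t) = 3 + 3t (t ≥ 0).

28.5

Lowest-order denominator term is 950s, so the open loop has 1 pole at the origin → type 1 system. Taking each input component in turn:
  • 3: tracked with zero error.
  • 3t: e_ss = 3/K_v with K_v=2/19 → 28.5.
Total e_ss = 28.5.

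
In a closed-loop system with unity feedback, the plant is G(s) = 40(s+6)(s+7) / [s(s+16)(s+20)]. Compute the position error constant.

infinity

K_p = lim_{s→0} G(s); with 1 pole at the origin the limit diverges, so K_p = ∞.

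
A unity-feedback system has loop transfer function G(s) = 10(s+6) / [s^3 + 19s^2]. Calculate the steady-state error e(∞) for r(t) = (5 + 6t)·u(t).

The denominator has no term below 19s^2 — 2 poles at s=0, type 2. By superposition:
  • 5: tracked with zero error.
  • 6t: tracked with zero error.
Total e_ss = 0.

0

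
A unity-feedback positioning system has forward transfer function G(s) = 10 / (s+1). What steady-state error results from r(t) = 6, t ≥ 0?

No free integrators in G(s): this is a type 0 system.
K_p = lim_{s→0} G(s) = 10 / (1) = 10.
e_ss = 6/(1 + K_p) = 6/11.

6/11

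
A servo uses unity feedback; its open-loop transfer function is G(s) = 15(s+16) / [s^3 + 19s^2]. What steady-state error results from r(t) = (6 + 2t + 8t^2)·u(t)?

The denominator has no term below 19s^2 — 2 poles at s=0, type 2. Taking each input component in turn:
  • 6: tracked with zero error.
  • 2t: tracked with zero error.
  • 8t^2: e_ss = 16/K_a with K_a=240/19 → 19/15.
Total e_ss = 19/15.

19/15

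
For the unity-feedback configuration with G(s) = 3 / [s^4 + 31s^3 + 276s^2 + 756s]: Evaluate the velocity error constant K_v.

1/252

The denominator has no term below 756s — 1 pole at s=0, type 1.
K_v = lim_{s→0} s·G(s) = 3 / 756 = 1/252.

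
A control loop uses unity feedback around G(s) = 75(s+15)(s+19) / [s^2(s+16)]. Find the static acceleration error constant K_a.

System type = 2 (two poles at s=0).
K_a = lim_{s→0} s^2·G(s) = 75·15·19 / (16) = 1335.9375.

1335.9375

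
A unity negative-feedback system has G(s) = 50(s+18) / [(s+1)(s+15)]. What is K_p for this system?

The open loop has no poles at the origin → type 0 system.
K_p = lim_{s→0} G(s) = 50·18 / (1·15) = 60.

60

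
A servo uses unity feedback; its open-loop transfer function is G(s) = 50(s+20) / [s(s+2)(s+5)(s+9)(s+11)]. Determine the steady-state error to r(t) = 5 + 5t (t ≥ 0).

One free integrator in G(s): this is a type 1 system. Treating each term separately:
  • 5: tracked with zero error.
  • 5t: e_ss = 5/K_v with K_v=100/99 → 4.95.
Total e_ss = 4.95.

4.95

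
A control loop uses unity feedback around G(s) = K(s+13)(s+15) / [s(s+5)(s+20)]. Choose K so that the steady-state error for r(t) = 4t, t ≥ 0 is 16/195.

25

G(s) has one factor of s in the denominator, so the system is type 1.
K_v = lim_{s→0} s·G(s) = K·13·15 / (5·20) = 1.95·K.
e_ss = 4/K_v = 16/195 ⇒ K_v = 48.75 ⇒ K = 48.75/1.95 = 25.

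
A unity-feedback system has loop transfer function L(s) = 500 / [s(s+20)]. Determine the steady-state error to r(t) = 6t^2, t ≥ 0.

The open loop has one pole at the origin → type 1 system.
For a type-1 system K_a = 0, so e_ss to a parabolic input is unbounded.

infinity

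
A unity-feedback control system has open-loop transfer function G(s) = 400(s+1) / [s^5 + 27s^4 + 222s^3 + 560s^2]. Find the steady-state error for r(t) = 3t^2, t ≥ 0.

Lowest-order denominator term is 560s^2, so the open loop has 2 poles at the origin → type 2 system.
K_a = lim_{s→0} s^2·G(s) = 400·1 / 560 = 5/7.
r(t) = 3t^2 gives R(s) = 6/s^3.
e_ss = 6/K_a = 6/(5/7) = 8.4.

8.4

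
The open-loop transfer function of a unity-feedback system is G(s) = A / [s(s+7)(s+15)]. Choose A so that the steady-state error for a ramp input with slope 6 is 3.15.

The open loop has one pole at the origin → type 1 system.
K_v = lim_{s→0} s·G(s) = A / (7·15) = (1/105)·A.
e_ss = 6/K_v = 3.15 ⇒ K_v = 40/21 ⇒ A = (40/21)/(1/105) = 200.

200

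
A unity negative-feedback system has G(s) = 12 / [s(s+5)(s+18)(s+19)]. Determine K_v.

2/285

One free integrator in G(s): this is a type 1 system.
K_v = lim_{s→0} s·G(s) = 12 / (5·18·19) = 2/285.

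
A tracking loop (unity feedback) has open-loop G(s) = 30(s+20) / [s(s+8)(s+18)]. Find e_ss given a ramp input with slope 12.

G(s) has one factor of s in the denominator, so the system is type 1.
K_v = lim_{s→0} s·G(s) = 30·20 / (8·18) = 25/6.
e_ss = 12/K_v = 12/(25/6) = 2.88.

2.88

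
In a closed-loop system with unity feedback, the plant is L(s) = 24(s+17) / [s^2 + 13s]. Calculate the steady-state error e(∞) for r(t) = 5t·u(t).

Lowest-order denominator term is 13s, so the open loop has 1 pole at the origin → type 1 system.
K_v = lim_{s→0} s·L(s) = 24·17 / 13 = 408/13.
e_ss = 5/K_v = 5/(408/13) = 65/408.

65/408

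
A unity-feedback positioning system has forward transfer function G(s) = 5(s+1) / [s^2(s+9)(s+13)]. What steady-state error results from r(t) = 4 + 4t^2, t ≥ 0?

System type = 2 (two poles at s=0). By superposition:
  • 4: tracked with zero error.
  • 4t^2: e_ss = 8/K_a with K_a=5/117 → 187.2.
Total e_ss = 187.2.

187.2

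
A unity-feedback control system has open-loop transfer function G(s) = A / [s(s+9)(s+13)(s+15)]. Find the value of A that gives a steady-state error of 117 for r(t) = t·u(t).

15

G(s) has one factor of s in the denominator, so the system is type 1.
K_v = lim_{s→0} s·G(s) = A / (9·13·15) = (1/1755)·A.
e_ss = 1/K_v = 117 ⇒ K_v = 1/117 ⇒ A = (1/117)/(1/1755) = 15.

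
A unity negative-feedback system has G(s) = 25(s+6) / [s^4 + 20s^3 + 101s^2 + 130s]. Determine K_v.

15/13

Lowest-order denominator term is 130s, so the open loop has 1 pole at the origin → type 1 system.
K_v = lim_{s→0} s·G(s) = 25·6 / 130 = 15/13.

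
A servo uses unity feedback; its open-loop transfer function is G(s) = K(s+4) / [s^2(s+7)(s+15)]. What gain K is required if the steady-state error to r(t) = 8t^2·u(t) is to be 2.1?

200

G(s) has two factors of s in the denominator, so the system is type 2.
K_a = lim_{s→0} s^2·G(s) = K·4 / (7·15) = (4/105)·K.
e_ss = 16/K_a = 2.1 ⇒ K_a = 160/21 ⇒ K = (160/21)/(4/105) = 200.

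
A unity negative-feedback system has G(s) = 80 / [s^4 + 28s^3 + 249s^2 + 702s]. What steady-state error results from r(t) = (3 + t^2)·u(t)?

infinity

The denominator has no term below 702s — 1 pole at s=0, type 1. By superposition:
  • 3: tracked with zero error.
  • t^2: a type-1 system cannot track it, e_ss → ∞.
The unbounded component dominates.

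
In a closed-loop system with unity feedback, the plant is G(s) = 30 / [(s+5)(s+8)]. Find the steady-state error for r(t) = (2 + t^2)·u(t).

infinity

The open loop has no poles at the origin → type 0 system. Taking each input component in turn:
  • 2: e_ss = 2/(1+K_p) with K_p=0.75 → 8/7.
  • t^2: a type-0 system cannot track it, e_ss → ∞.
The unbounded component dominates.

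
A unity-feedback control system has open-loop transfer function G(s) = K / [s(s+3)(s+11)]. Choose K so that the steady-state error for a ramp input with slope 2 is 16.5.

System type = 1 (one pole at s=0).
K_v = lim_{s→0} s·G(s) = K / (3·11) = (1/33)·K.
e_ss = 2/K_v = 16.5 ⇒ K_v = 4/33 ⇒ K = (4/33)/(1/33) = 4.

4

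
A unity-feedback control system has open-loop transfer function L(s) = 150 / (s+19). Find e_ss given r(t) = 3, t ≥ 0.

57/169

L(s) has no factors of s in the denominator, so the system is type 0.
K_p = lim_{s→0} L(s) = 150 / (19) = 150/19.
e_ss = 3/(1 + K_p) = 3/(169/19) = 57/169.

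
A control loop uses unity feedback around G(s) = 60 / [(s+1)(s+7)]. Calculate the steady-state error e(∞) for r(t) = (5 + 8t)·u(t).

System type = 0 (no poles at s=0). Taking each input component in turn:
  • 5: e_ss = 5/(1+K_p) with K_p=60/7 → 35/67.
  • 8t: a type-0 system cannot track it, e_ss → ∞.
The unbounded component dominates.

infinity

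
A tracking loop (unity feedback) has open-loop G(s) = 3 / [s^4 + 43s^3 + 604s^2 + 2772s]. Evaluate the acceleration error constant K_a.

0

Factoring s from the denominator leaves a polynomial with constant term 2772, so the system is type 1.
K_a = lim_{s→0} s^2·G(s) = 0 (the extra factor of s kills the finite limit).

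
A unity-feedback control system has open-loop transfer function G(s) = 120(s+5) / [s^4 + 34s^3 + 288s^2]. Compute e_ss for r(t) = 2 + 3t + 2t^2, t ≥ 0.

1.92

Lowest-order denominator term is 288s^2, so the open loop has 2 poles at the origin → type 2 system. Taking each input component in turn:
  • 2: tracked with zero error.
  • 3t: tracked with zero error.
  • 2t^2: e_ss = 4/K_a with K_a=25/12 → 1.92.
Total e_ss = 1.92.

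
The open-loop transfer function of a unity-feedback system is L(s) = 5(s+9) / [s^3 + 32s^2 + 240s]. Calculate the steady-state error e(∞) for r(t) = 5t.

Factoring s from the denominator leaves a polynomial with constant term 240, so the system is type 1.
K_v = lim_{s→0} s·L(s) = 5·9 / 240 = 0.1875.
e_ss = 5/K_v = 5/0.1875 = 80/3.

80/3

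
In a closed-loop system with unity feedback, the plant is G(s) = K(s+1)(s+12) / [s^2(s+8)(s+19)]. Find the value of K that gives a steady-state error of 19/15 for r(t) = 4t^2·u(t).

Two free integrators in G(s): this is a type 2 system.
K_a = lim_{s→0} s^2·G(s) = K·1·12 / (8·19) = (3/38)·K.
e_ss = 8/K_a = 19/15 ⇒ K_a = 120/19 ⇒ K = (120/19)/(3/38) = 80.

80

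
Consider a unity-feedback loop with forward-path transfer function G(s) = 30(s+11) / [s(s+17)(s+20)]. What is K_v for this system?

33/34

G(s) has one factor of s in the denominator, so the system is type 1.
K_v = lim_{s→0} s·G(s) = 30·11 / (17·20) = 33/34.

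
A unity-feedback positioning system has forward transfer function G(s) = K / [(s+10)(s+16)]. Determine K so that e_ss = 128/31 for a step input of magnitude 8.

150

No free integrators in G(s): this is a type 0 system.
K_p = lim_{s→0} G(s) = K / (10·16) = (1/160)·K.
e_ss = 8/(1 + K_p) = 128/31 ⇒ 1 + (1/160)·K = 1.9375 ⇒ K = 150.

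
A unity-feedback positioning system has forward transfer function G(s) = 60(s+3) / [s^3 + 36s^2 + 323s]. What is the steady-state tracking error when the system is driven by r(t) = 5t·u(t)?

323/36

The denominator has no term below 323s — 1 pole at s=0, type 1.
K_v = lim_{s→0} s·G(s) = 60·3 / 323 = 180/323.
e_ss = 5/K_v = 5/(180/323) = 323/36.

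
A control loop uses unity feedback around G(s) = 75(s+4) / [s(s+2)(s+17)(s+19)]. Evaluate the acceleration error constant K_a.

0

System type = 1 (one pole at s=0).
K_a = lim_{s→0} s^2·G(s) = 0 (the extra factor of s kills the finite limit).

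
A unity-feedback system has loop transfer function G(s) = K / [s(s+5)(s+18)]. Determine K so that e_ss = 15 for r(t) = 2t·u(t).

System type = 1 (one pole at s=0).
K_v = lim_{s→0} s·G(s) = K / (5·18) = (1/90)·K.
e_ss = 2/K_v = 15 ⇒ K_v = 2/15 ⇒ K = (2/15)/(1/90) = 12.

12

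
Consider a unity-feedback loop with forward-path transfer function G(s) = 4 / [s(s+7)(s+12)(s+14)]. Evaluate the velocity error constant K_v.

The open loop has one pole at the origin → type 1 system.
K_v = lim_{s→0} s·G(s) = 4 / (7·12·14) = 1/294.

1/294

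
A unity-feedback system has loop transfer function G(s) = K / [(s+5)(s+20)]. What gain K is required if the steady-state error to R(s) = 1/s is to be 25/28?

No free integrators in G(s): this is a type 0 system.
K_p = lim_{s→0} G(s) = K / (5·20) = 0.01·K.
e_ss = 1/(1 + K_p) = 25/28 ⇒ 1 + 0.01·K = 1.12 ⇒ K = 12.

12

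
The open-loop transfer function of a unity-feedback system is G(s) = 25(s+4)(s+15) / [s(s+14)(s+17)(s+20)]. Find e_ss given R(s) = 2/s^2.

476/75

The open loop has one pole at the origin → type 1 system.
K_v = lim_{s→0} s·G(s) = 25·4·15 / (14·17·20) = 75/238.
e_ss = 2/K_v = 2/(75/238) = 476/75.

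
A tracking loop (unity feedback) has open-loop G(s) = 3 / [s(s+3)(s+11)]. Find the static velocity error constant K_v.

The open loop has one pole at the origin → type 1 system.
K_v = lim_{s→0} s·G(s) = 3 / (3·11) = 1/11.

1/11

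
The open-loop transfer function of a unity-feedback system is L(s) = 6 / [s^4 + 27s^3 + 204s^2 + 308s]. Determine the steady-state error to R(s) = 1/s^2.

154/3

Lowest-order denominator term is 308s, so the open loop has 1 pole at the origin → type 1 system.
K_v = lim_{s→0} s·L(s) = 6 / 308 = 3/154.
e_ss = 1/K_v = 1/(3/154) = 154/3.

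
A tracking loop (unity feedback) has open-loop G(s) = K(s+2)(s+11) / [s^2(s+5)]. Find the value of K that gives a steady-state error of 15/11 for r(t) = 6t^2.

2

The open loop has two poles at the origin → type 2 system.
K_a = lim_{s→0} s^2·G(s) = K·2·11 / (5) = 4.4·K.
e_ss = 12/K_a = 15/11 ⇒ K_a = 8.8 ⇒ K = 8.8/4.4 = 2.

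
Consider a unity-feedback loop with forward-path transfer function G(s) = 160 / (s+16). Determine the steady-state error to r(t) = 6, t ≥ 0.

6/11

System type = 0 (no poles at s=0).
K_p = lim_{s→0} G(s) = 160 / (16) = 10.
e_ss = 6/(1 + K_p) = 6/11.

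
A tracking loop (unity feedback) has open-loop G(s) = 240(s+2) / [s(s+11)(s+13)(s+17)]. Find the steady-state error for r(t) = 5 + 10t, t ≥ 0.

2431/48

System type = 1 (one pole at s=0). By superposition:
  • 5: tracked with zero error.
  • 10t: e_ss = 10/K_v with K_v=480/2431 → 2431/48.
Total e_ss = 2431/48.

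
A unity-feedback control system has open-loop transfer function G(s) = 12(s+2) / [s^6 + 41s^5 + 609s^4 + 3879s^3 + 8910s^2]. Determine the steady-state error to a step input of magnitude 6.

The denominator has no term below 8910s^2 — 2 poles at s=0, type 2.
K_p = ∞ for a type-2 system; e_ss to a step is zero.

0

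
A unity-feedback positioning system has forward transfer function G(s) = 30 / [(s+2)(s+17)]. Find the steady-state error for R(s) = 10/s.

5.3125

The open loop has no poles at the origin → type 0 system.
K_p = lim_{s→0} G(s) = 30 / (2·17) = 15/17.
e_ss = 10/(1 + K_p) = 10/(32/17) = 5.3125.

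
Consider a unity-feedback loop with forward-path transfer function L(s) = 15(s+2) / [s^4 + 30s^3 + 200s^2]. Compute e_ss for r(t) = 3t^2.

The denominator has no term below 200s^2 — 2 poles at s=0, type 2.
K_a = lim_{s→0} s^2·L(s) = 15·2 / 200 = 0.15.
r(t) = 3t^2 gives R(s) = 6/s^3.
e_ss = 6/K_a = 6/0.15 = 40.

40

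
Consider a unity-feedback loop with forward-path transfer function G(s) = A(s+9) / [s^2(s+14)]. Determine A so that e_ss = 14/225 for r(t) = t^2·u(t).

Two free integrators in G(s): this is a type 2 system.
K_a = lim_{s→0} s^2·G(s) = A·9 / (14) = (9/14)·A.
e_ss = 2/K_a = 14/225 ⇒ K_a = 225/7 ⇒ A = (225/7)/(9/14) = 50.

50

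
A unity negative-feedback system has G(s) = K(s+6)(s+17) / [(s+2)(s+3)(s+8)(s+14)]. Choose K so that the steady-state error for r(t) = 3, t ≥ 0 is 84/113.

System type = 0 (no poles at s=0).
K_p = lim_{s→0} G(s) = K·6·17 / (2·3·8·14) = (17/112)·K.
e_ss = 3/(1 + K_p) = 84/113 ⇒ 1 + (17/112)·K = 113/28 ⇒ K = 20.

20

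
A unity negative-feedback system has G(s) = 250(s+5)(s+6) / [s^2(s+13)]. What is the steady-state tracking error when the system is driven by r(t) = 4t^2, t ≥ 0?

System type = 2 (two poles at s=0).
K_a = lim_{s→0} s^2·G(s) = 250·5·6 / (13) = 7500/13.
r(t) = 4t^2 gives R(s) = 8/s^3.
e_ss = 8/K_a = 8/(7500/13) = 26/1875.

26/1875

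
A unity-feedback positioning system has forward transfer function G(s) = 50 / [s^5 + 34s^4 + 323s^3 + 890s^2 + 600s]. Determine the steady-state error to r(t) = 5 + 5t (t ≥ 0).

60

Factoring s from the denominator leaves a polynomial with constant term 600, so the system is type 1. Taking each input component in turn:
  • 5: tracked with zero error.
  • 5t: e_ss = 5/K_v with K_v=1/12 → 60.
Total e_ss = 60.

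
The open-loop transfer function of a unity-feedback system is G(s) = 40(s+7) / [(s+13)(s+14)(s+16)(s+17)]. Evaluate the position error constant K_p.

5/884

System type = 0 (no poles at s=0).
K_p = lim_{s→0} G(s) = 40·7 / (13·14·16·17) = 5/884.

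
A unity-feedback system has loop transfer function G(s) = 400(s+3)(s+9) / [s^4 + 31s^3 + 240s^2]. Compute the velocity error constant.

K_v = lim_{s→0} s·G(s); with 2 poles at the origin the limit diverges, so K_v = ∞.

infinity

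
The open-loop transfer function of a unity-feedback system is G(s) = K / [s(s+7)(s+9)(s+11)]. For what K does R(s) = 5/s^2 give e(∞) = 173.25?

20

G(s) has one factor of s in the denominator, so the system is type 1.
K_v = lim_{s→0} s·G(s) = K / (7·9·11) = (1/693)·K.
e_ss = 5/K_v = 173.25 ⇒ K_v = 20/693 ⇒ K = (20/693)/(1/693) = 20.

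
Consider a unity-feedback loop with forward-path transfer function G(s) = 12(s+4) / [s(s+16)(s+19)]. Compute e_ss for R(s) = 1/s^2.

19/3

One free integrator in G(s): this is a type 1 system.
K_v = lim_{s→0} s·G(s) = 12·4 / (16·19) = 3/19.
e_ss = 1/K_v = 1/(3/19) = 19/3.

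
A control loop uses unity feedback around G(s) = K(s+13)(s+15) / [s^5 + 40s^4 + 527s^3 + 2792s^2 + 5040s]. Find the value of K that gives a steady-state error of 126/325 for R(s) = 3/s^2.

The denominator has no term below 5040s — 1 pole at s=0, type 1.
K_v = lim_{s→0} s·G(s) = K·13·15 / 5040 = (13/336)·K.
e_ss = 3/K_v = 126/325 ⇒ K_v = 325/42 ⇒ K = (325/42)/(13/336) = 200.

200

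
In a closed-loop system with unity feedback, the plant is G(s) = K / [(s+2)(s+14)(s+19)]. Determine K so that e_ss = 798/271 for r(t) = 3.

10

No free integrators in G(s): this is a type 0 system.
K_p = lim_{s→0} G(s) = K / (2·14·19) = (1/532)·K.
e_ss = 3/(1 + K_p) = 798/271 ⇒ 1 + (1/532)·K = 271/266 ⇒ K = 10.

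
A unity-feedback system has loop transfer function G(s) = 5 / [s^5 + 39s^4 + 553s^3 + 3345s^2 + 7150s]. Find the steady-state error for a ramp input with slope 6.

8580

Lowest-order denominator term is 7150s, so the open loop has 1 pole at the origin → type 1 system.
K_v = lim_{s→0} s·G(s) = 5 / 7150 = 1/1430.
e_ss = 6/K_v = 6/(1/1430) = 8580.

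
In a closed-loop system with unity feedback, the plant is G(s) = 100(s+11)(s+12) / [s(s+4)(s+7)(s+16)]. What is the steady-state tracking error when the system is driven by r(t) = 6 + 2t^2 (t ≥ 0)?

The open loop has one pole at the origin → type 1 system. By superposition:
  • 6: tracked with zero error.
  • 2t^2: a type-1 system cannot track it, e_ss → ∞.
The unbounded component dominates.

infinity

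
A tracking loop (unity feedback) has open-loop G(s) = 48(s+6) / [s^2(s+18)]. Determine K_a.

16

System type = 2 (two poles at s=0).
K_a = lim_{s→0} s^2·G(s) = 48·6 / (18) = 16.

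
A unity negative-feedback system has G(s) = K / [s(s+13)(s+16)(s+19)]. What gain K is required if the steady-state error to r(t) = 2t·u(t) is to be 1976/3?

12

System type = 1 (one pole at s=0).
K_v = lim_{s→0} s·G(s) = K / (13·16·19) = (1/3952)·K.
e_ss = 2/K_v = 1976/3 ⇒ K_v = 3/988 ⇒ K = (3/988)/(1/3952) = 12.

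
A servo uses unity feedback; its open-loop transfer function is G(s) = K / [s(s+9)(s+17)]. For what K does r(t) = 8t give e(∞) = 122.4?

10

System type = 1 (one pole at s=0).
K_v = lim_{s→0} s·G(s) = K / (9·17) = (1/153)·K.
e_ss = 8/K_v = 122.4 ⇒ K_v = 10/153 ⇒ K = (10/153)/(1/153) = 10.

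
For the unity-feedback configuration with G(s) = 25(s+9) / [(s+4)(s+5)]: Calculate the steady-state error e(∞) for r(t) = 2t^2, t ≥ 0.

infinity

System type = 0 (no poles at s=0).
For a type-0 system K_a = 0, so e_ss to a parabolic input is unbounded.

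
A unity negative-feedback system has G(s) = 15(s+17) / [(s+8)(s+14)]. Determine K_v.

No free integrators in G(s): this is a type 0 system.
K_v = lim_{s→0} s·G(s) = 0 (the extra factor of s kills the finite limit).

0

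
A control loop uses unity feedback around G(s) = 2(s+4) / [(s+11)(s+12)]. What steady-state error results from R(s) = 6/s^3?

infinity

No free integrators in G(s): this is a type 0 system.
For a type-0 system K_a = 0, so e_ss to a parabolic input is unbounded.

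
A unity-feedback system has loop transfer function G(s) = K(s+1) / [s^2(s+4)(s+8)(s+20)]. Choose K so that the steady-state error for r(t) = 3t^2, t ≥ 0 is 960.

Two free integrators in G(s): this is a type 2 system.
K_a = lim_{s→0} s^2·G(s) = K·1 / (4·8·20) = (1/640)·K.
e_ss = 6/K_a = 960 ⇒ K_a = 1/160 ⇒ K = (1/160)/(1/640) = 4.

4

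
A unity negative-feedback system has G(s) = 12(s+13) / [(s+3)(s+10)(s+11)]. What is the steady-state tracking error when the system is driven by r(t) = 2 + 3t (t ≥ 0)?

The open loop has no poles at the origin → type 0 system. Treating each term separately:
  • 2: e_ss = 2/(1+K_p) with K_p=26/55 → 110/81.
  • 3t: a type-0 system cannot track it, e_ss → ∞.
The unbounded component dominates.

infinity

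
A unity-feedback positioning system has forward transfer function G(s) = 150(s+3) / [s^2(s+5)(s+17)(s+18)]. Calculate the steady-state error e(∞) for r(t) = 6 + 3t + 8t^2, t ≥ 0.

Two free integrators in G(s): this is a type 2 system. Taking each input component in turn:
  • 6: tracked with zero error.
  • 3t: tracked with zero error.
  • 8t^2: e_ss = 16/K_a with K_a=5/17 → 54.4.
Total e_ss = 54.4.

54.4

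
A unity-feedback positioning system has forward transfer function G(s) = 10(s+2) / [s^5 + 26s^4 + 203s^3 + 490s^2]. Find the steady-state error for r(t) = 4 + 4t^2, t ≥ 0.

Factoring s^2 from the denominator leaves a polynomial with constant term 490, so the system is type 2. Treating each term separately:
  • 4: tracked with zero error.
  • 4t^2: e_ss = 8/K_a with K_a=2/49 → 196.
Total e_ss = 196.

196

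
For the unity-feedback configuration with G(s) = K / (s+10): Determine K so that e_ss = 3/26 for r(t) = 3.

System type = 0 (no poles at s=0).
K_p = lim_{s→0} G(s) = K / (10) = 0.1·K.
e_ss = 3/(1 + K_p) = 3/26 ⇒ 1 + 0.1·K = 26 ⇒ K = 250.

250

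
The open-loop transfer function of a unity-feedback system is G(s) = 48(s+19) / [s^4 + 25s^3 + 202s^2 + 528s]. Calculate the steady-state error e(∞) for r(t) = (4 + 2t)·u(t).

Lowest-order denominator term is 528s, so the open loop has 1 pole at the origin → type 1 system. Treating each term separately:
  • 4: tracked with zero error.
  • 2t: e_ss = 2/K_v with K_v=19/11 → 22/19.
Total e_ss = 22/19.

22/19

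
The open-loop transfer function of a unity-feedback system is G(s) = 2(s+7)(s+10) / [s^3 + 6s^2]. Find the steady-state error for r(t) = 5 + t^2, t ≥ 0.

The denominator has no term below 6s^2 — 2 poles at s=0, type 2. Treating each term separately:
  • 5: tracked with zero error.
  • t^2: e_ss = 2/K_a with K_a=70/3 → 3/35.
Total e_ss = 3/35.

3/35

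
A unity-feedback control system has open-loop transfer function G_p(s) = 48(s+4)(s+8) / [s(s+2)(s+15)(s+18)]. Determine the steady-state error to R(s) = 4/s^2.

G_p(s) has one factor of s in the denominator, so the system is type 1.
K_v = lim_{s→0} s·G_p(s) = 48·4·8 / (2·15·18) = 128/45.
e_ss = 4/K_v = 4/(128/45) = 45/32.

45/32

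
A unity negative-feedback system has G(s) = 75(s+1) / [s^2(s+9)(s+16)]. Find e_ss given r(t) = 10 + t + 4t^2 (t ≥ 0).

15.36

G(s) has two factors of s in the denominator, so the system is type 2. By superposition:
  • 10: tracked with zero error.
  • t: tracked with zero error.
  • 4t^2: e_ss = 8/K_a with K_a=25/48 → 15.36.
Total e_ss = 15.36.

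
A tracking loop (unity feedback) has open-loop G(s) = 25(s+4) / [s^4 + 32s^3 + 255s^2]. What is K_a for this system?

20/51

The denominator has no term below 255s^2 — 2 poles at s=0, type 2.
K_a = lim_{s→0} s^2·G(s) = 25·4 / 255 = 20/51.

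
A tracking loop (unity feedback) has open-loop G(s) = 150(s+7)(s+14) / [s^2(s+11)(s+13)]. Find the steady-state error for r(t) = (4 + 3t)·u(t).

Two free integrators in G(s): this is a type 2 system. Taking each input component in turn:
  • 4: tracked with zero error.
  • 3t: tracked with zero error.
Total e_ss = 0.

0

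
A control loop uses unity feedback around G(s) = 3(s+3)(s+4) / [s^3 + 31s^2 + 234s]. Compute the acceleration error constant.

0

Factoring s from the denominator leaves a polynomial with constant term 234, so the system is type 1.
K_a = lim_{s→0} s^2·G(s) = 0 (the extra factor of s kills the finite limit).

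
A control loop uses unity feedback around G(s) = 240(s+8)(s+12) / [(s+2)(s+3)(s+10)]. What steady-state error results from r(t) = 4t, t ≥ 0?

infinity

No free integrators in G(s): this is a type 0 system.
For a type-0 system K_v = 0, so e_ss to a ramp input is unbounded.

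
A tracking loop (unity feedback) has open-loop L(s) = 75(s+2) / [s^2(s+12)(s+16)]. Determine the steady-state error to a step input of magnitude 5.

L(s) has two factors of s in the denominator, so the system is type 2.
K_p = ∞ for a type-2 system; e_ss to a step is zero.

0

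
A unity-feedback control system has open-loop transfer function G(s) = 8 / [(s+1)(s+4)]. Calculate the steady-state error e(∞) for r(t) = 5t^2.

The open loop has no poles at the origin → type 0 system.
For a type-0 system K_a = 0, so e_ss to a parabolic input is unbounded.

infinity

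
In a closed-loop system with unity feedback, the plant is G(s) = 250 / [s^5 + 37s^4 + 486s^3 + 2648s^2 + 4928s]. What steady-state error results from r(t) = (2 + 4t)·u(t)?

The denominator has no term below 4928s — 1 pole at s=0, type 1. Treating each term separately:
  • 2: tracked with zero error.
  • 4t: e_ss = 4/K_v with K_v=125/2464 → 78.848.
Total e_ss = 78.848.

78.848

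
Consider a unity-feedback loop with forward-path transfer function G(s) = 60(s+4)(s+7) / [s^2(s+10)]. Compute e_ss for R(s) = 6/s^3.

System type = 2 (two poles at s=0).
K_a = lim_{s→0} s^2·G(s) = 60·4·7 / (10) = 168.
r(t) = 3t^2 gives R(s) = 6/s^3.
e_ss = 6/K_a = 6/168 = 1/28.

1/28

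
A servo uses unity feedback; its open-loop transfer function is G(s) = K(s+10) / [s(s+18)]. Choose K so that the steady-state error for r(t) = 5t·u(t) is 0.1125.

One free integrator in G(s): this is a type 1 system.
K_v = lim_{s→0} s·G(s) = K·10 / (18) = (5/9)·K.
e_ss = 5/K_v = 0.1125 ⇒ K_v = 400/9 ⇒ K = (400/9)/(5/9) = 80.

80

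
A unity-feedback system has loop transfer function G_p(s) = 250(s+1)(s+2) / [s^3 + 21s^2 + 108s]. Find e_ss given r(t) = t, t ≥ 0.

0.216

Lowest-order denominator term is 108s, so the open loop has 1 pole at the origin → type 1 system.
K_v = lim_{s→0} s·G_p(s) = 250·1·2 / 108 = 125/27.
e_ss = 1/K_v = 1/(125/27) = 0.216.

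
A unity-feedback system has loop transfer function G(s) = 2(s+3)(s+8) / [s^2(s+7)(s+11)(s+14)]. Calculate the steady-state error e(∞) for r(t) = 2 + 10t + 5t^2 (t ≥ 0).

2695/12

The open loop has two poles at the origin → type 2 system. Taking each input component in turn:
  • 2: tracked with zero error.
  • 10t: tracked with zero error.
  • 5t^2: e_ss = 10/K_a with K_a=24/539 → 2695/12.
Total e_ss = 2695/12.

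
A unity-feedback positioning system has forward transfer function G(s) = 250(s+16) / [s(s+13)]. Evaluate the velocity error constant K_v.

One free integrator in G(s): this is a type 1 system.
K_v = lim_{s→0} s·G(s) = 250·16 / (13) = 4000/13.

4000/13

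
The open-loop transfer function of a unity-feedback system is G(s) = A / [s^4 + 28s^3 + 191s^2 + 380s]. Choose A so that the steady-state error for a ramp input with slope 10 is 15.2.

Factoring s from the denominator leaves a polynomial with constant term 380, so the system is type 1.
K_v = lim_{s→0} s·G(s) = A / 380 = (1/380)·A.
e_ss = 10/K_v = 15.2 ⇒ K_v = 25/38 ⇒ A = (25/38)/(1/380) = 250.

250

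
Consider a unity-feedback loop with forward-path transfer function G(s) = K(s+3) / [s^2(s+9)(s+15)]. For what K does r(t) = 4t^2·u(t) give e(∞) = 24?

Two free integrators in G(s): this is a type 2 system.
K_a = lim_{s→0} s^2·G(s) = K·3 / (9·15) = (1/45)·K.
e_ss = 8/K_a = 24 ⇒ K_a = 1/3 ⇒ K = (1/3)/(1/45) = 15.

15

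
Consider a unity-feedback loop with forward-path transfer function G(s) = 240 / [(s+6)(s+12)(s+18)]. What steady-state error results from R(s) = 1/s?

G(s) has no factors of s in the denominator, so the system is type 0.
K_p = lim_{s→0} G(s) = 240 / (6·12·18) = 5/27.
e_ss = 1/(1 + K_p) = 1/(32/27) = 27/32.

27/32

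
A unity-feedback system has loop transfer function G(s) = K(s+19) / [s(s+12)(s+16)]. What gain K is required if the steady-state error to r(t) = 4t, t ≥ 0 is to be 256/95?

One free integrator in G(s): this is a type 1 system.
K_v = lim_{s→0} s·G(s) = K·19 / (12·16) = (19/192)·K.
e_ss = 4/K_v = 256/95 ⇒ K_v = 95/64 ⇒ K = (95/64)/(19/192) = 15.

15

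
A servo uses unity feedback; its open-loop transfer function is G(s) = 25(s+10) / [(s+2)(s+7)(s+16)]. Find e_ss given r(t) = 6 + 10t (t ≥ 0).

The open loop has no poles at the origin → type 0 system. Treating each term separately:
  • 6: e_ss = 6/(1+K_p) with K_p=125/112 → 224/79.
  • 10t: a type-0 system cannot track it, e_ss → ∞.
The unbounded component dominates.

infinity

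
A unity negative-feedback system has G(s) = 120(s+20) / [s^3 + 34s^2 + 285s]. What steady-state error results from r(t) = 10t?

Factoring s from the denominator leaves a polynomial with constant term 285, so the system is type 1.
K_v = lim_{s→0} s·G(s) = 120·20 / 285 = 160/19.
e_ss = 10/K_v = 10/(160/19) = 1.1875.

1.1875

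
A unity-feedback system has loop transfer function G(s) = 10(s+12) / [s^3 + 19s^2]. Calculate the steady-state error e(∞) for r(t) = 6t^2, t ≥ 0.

The denominator has no term below 19s^2 — 2 poles at s=0, type 2.
K_a = lim_{s→0} s^2·G(s) = 10·12 / 19 = 120/19.
r(t) = 6t^2 gives R(s) = 12/s^3.
e_ss = 12/K_a = 12/(120/19) = 1.9.

1.9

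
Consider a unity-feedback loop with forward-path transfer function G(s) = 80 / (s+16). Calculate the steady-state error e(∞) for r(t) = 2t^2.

System type = 0 (no poles at s=0).
For a type-0 system K_a = 0, so e_ss to a parabolic input is unbounded.

infinity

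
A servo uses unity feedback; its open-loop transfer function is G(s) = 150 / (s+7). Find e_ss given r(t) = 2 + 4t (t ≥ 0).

No free integrators in G(s): this is a type 0 system. By superposition:
  • 2: e_ss = 2/(1+K_p) with K_p=150/7 → 14/157.
  • 4t: a type-0 system cannot track it, e_ss → ∞.
The unbounded component dominates.

infinity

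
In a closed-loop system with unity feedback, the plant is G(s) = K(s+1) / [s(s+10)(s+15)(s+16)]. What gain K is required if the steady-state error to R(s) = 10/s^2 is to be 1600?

15

One free integrator in G(s): this is a type 1 system.
K_v = lim_{s→0} s·G(s) = K·1 / (10·15·16) = (1/2400)·K.
e_ss = 10/K_v = 1600 ⇒ K_v = 1/160 ⇒ K = (1/160)/(1/2400) = 15.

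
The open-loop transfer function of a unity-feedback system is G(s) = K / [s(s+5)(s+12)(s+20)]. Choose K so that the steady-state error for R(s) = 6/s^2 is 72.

100

One free integrator in G(s): this is a type 1 system.
K_v = lim_{s→0} s·G(s) = K / (5·12·20) = (1/1200)·K.
e_ss = 6/K_v = 72 ⇒ K_v = 1/12 ⇒ K = (1/12)/(1/1200) = 100.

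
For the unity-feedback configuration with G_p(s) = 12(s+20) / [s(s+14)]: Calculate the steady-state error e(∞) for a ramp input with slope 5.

7/24

System type = 1 (one pole at s=0).
K_v = lim_{s→0} s·G_p(s) = 12·20 / (14) = 120/7.
e_ss = 5/K_v = 5/(120/7) = 7/24.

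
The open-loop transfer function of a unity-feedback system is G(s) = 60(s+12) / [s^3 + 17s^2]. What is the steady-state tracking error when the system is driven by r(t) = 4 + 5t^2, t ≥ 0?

17/72

The denominator has no term below 17s^2 — 2 poles at s=0, type 2. Treating each term separately:
  • 4: tracked with zero error.
  • 5t^2: e_ss = 10/K_a with K_a=720/17 → 17/72.
Total e_ss = 17/72.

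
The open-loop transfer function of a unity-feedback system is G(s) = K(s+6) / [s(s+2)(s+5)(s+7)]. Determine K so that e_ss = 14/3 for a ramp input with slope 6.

G(s) has one factor of s in the denominator, so the system is type 1.
K_v = lim_{s→0} s·G(s) = K·6 / (2·5·7) = (3/35)·K.
e_ss = 6/K_v = 14/3 ⇒ K_v = 9/7 ⇒ K = (9/7)/(3/35) = 15.

15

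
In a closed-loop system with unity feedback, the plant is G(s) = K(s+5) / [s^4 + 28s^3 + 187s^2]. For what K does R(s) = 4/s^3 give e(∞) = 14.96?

Lowest-order denominator term is 187s^2, so the open loop has 2 poles at the origin → type 2 system.
K_a = lim_{s→0} s^2·G(s) = K·5 / 187 = (5/187)·K.
e_ss = 4/K_a = 14.96 ⇒ K_a = 50/187 ⇒ K = (50/187)/(5/187) = 10.

10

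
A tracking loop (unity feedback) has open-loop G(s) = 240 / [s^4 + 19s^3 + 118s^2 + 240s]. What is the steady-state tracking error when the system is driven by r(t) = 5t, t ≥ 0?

Lowest-order denominator term is 240s, so the open loop has 1 pole at the origin → type 1 system.
K_v = lim_{s→0} s·G(s) = 240 / 240 = 1.
e_ss = 5/K_v = 5/1 = 5.

5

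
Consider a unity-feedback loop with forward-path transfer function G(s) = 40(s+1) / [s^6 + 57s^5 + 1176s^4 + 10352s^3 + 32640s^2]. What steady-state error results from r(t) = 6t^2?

The denominator has no term below 32640s^2 — 2 poles at s=0, type 2.
K_a = lim_{s→0} s^2·G(s) = 40·1 / 32640 = 1/816.
r(t) = 6t^2 gives R(s) = 12/s^3.
e_ss = 12/K_a = 12/(1/816) = 9792.

9792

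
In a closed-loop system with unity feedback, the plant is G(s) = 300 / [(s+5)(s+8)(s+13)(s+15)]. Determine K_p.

No free integrators in G(s): this is a type 0 system.
K_p = lim_{s→0} G(s) = 300 / (5·8·13·15) = 1/26.

1/26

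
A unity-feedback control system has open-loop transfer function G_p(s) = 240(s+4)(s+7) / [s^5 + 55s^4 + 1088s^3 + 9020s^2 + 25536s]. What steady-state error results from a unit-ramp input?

Factoring s from the denominator leaves a polynomial with constant term 25536, so the system is type 1.
K_v = lim_{s→0} s·G_p(s) = 240·4·7 / 25536 = 5/19.
e_ss = 1/K_v = 1/(5/19) = 3.8.

3.8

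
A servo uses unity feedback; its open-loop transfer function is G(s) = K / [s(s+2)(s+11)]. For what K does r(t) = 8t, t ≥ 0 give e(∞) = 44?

4

One free integrator in G(s): this is a type 1 system.
K_v = lim_{s→0} s·G(s) = K / (2·11) = (1/22)·K.
e_ss = 8/K_v = 44 ⇒ K_v = 2/11 ⇒ K = (2/11)/(1/22) = 4.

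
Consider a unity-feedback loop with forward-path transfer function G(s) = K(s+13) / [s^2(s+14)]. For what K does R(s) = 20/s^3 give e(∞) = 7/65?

200

The open loop has two poles at the origin → type 2 system.
K_a = lim_{s→0} s^2·G(s) = K·13 / (14) = (13/14)·K.
e_ss = 20/K_a = 7/65 ⇒ K_a = 1300/7 ⇒ K = (1300/7)/(13/14) = 200.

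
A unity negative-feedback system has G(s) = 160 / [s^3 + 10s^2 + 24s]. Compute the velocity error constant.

The denominator has no term below 24s — 1 pole at s=0, type 1.
K_v = lim_{s→0} s·G(s) = 160 / 24 = 20/3.

20/3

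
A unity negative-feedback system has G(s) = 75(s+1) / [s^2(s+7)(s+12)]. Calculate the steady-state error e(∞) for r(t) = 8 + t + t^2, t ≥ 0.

2.24

System type = 2 (two poles at s=0). Taking each input component in turn:
  • 8: tracked with zero error.
  • t: tracked with zero error.
  • t^2: e_ss = 2/K_a with K_a=25/28 → 2.24.
Total e_ss = 2.24.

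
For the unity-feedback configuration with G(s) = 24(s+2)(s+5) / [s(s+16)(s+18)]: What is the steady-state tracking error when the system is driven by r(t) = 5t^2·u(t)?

G(s) has one factor of s in the denominator, so the system is type 1.
K_a = lim_{s→0} s^2·G(s) = 0; the steady-state error to this parabolic input grows without bound.

infinity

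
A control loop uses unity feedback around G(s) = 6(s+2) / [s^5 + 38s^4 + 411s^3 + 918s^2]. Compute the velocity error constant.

K_v = lim_{s→0} s·G(s); with 2 poles at the origin the limit diverges, so K_v = ∞.

infinity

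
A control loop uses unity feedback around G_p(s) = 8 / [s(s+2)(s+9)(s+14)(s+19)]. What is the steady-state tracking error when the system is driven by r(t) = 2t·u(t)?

System type = 1 (one pole at s=0).
K_v = lim_{s→0} s·G_p(s) = 8 / (2·9·14·19) = 2/1197.
e_ss = 2/K_v = 2/(2/1197) = 1197.

1197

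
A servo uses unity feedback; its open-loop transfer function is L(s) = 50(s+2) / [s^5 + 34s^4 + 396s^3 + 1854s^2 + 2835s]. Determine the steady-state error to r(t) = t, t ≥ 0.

Factoring s from the denominator leaves a polynomial with constant term 2835, so the system is type 1.
K_v = lim_{s→0} s·L(s) = 50·2 / 2835 = 20/567.
e_ss = 1/K_v = 1/(20/567) = 28.35.

28.35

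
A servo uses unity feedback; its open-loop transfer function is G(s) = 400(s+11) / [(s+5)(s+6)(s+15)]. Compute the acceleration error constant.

System type = 0 (no poles at s=0).
K_a = lim_{s→0} s^2·G(s) = 0 (the extra factor of s kills the finite limit).

0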